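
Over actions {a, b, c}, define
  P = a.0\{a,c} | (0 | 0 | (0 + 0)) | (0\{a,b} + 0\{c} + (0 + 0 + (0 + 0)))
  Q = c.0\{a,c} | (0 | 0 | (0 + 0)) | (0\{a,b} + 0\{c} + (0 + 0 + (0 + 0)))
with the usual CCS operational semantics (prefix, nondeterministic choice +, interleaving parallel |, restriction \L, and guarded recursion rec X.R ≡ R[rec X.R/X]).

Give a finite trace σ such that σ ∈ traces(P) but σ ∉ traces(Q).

a

P's transition system — 2 states:
  p0 = a.0\{a,c} | (0 | 0 | (0 + 0)) | (0\{a,b} + 0\{c} + (0 + 0 + (0 + 0))) :: —a→ p1
  p1 = 0\{a,c} | (0 | 0 | (0 + 0)) | (0\{a,b} + 0\{c} + (0 + 0 + (0 + 0))) :: ∅
Q's transition system — 2 states:
  q0 = c.0\{a,c} | (0 | 0 | (0 + 0)) | (0\{a,b} + 0\{c} + (0 + 0 + (0 + 0))) :: —c→ q1
  q1 = 0\{a,c} | (0 | 0 | (0 + 0)) | (0\{a,b} + 0\{c} + (0 + 0 + (0 + 0))) :: ∅
Trace ⟨a⟩ through P, begin at {p0}:
  step 1 (a): {p1}
  P completes σ.
Trace ⟨a⟩ through Q, begin at {q0}:
  step 1 (a): ∅ (Q stuck)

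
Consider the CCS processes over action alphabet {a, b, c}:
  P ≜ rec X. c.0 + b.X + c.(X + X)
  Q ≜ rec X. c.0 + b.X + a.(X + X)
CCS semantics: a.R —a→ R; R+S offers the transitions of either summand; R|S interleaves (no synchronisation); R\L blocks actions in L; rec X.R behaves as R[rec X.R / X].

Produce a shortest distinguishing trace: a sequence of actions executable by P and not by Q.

cb

LTS(P): 3 reachable states
  s0 = rec X. c.0 + b.X + c.(X + X) ⊢ ··b··> s0, ··c··> s1, ··c··> s2
  s1 = (rec X. c.0 + b.X + c.(X + X)) + (rec X. c.0 + b.X + c.(X + X)) ⊢ ··b··> s0, ··c··> s1, ··c··> s2
  s2 = 0 ⊢ ·
LTS(Q): 3 reachable states
  t0 = rec X. c.0 + b.X + a.(X + X) ⊢ ··a··> t1, ··b··> t0, ··c··> t2
  t1 = (rec X. c.0 + b.X + a.(X + X)) + (rec X. c.0 + b.X + a.(X + X)) ⊢ ··a··> t1, ··b··> t0, ··c··> t2
  t2 = 0 ⊢ ·
Run σ = ⟨cb⟩ on P: start {s0}
  step 1 (c): {s1, s2}
  step 2 (b): {s0}
  P completes σ.
Run σ = ⟨cb⟩ on Q: start {t0}
  step 1 (c): {t2}
  step 2 (b): ∅ (Q stuck)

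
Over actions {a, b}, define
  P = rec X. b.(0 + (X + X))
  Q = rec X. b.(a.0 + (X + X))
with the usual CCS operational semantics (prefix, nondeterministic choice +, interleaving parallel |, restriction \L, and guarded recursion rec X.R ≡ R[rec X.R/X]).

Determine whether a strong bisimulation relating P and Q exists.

P's transition system — 2 states:
  m0 = rec X. b.(0 + (X + X)) :: -b-> m1
  m1 = 0 + ((rec X. b.(0 + (X + X))) + (rec X. b.(0 + (X + X)))) :: -b-> m1
Q's transition system — 3 states:
  n0 = rec X. b.(a.0 + (X + X)) :: -b-> n1
  n1 = a.0 + ((rec X. b.(a.0 + (X + X))) + (rec X. b.(a.0 + (X + X)))) :: -a-> n2, -b-> n1
  n2 = 0 :: (no moves)
Coarsest stable partition (strong bisimilarity classes):
  B0 = {m0, m1}
  B1 = {n0}
  B2 = {n1}
  B3 = {n2}
m0 ∈ B0, n0 ∈ B1 → different blocks

not bisimilar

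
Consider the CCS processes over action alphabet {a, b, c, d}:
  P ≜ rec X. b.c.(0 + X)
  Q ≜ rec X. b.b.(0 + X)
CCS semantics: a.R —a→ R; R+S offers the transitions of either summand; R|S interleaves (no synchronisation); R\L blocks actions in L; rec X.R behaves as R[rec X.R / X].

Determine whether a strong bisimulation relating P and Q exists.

not bisimilar

P's transition system — 3 states:
  u0 = rec X. b.c.(0 + X) ⊢ -b-> u1
  u1 = c.(0 + (rec X. b.c.(0 + X))) ⊢ -c-> u2
  u2 = 0 + (rec X. b.c.(0 + X)) ⊢ -b-> u1
Q's transition system — 3 states:
  v0 = rec X. b.b.(0 + X) ⊢ -b-> v1
  v1 = b.(0 + (rec X. b.b.(0 + X))) ⊢ -b-> v2
  v2 = 0 + (rec X. b.b.(0 + X)) ⊢ -b-> v1
Coarsest stable partition (strong bisimilarity classes):
  B0 = {u0, u2}
  B1 = {u1}
  B2 = {v0, v1, v2}
u0 ∈ B0, v0 ∈ B2 → different blocks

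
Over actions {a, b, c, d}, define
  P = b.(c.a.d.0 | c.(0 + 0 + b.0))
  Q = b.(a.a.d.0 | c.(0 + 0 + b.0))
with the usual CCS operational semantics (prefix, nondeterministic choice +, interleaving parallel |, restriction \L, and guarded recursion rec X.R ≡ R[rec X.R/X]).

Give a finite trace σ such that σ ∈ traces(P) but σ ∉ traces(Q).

bcc

P's transition system — 13 states:
  p0 = b.(c.a.d.0 | c.(0 + 0 + b.0)) has moves —b→ p1
  p1 = c.a.d.0 | c.(0 + 0 + b.0) has moves —c→ p2, —c→ p3
  p2 = a.d.0 | c.(0 + 0 + b.0) has moves —a→ p4, —c→ p5
  p3 = c.a.d.0 | (0 + 0 + b.0) has moves —b→ p6, —c→ p5
  p4 = d.0 | c.(0 + 0 + b.0) has moves —c→ p7, —d→ p8
  p5 = a.d.0 | (0 + 0 + b.0) has moves —a→ p7, —b→ p9
  p6 = c.a.d.0 | 0 has moves —c→ p9
  p7 = d.0 | (0 + 0 + b.0) has moves —b→ p10, —d→ p11
  p8 = 0 | c.(0 + 0 + b.0) has moves —c→ p11
  p9 = a.d.0 | 0 has moves —a→ p10
  p10 = d.0 | 0 has moves —d→ p12
  p11 = 0 | (0 + 0 + b.0) has moves —b→ p12
  p12 = 0 | 0 has moves (no moves)
Q's transition system — 13 states:
  q0 = b.(a.a.d.0 | c.(0 + 0 + b.0)) has moves —b→ q1
  q1 = a.a.d.0 | c.(0 + 0 + b.0) has moves —a→ q2, —c→ q3
  q2 = a.d.0 | c.(0 + 0 + b.0) has moves —a→ q4, —c→ q5
  q3 = a.a.d.0 | (0 + 0 + b.0) has moves —a→ q5, —b→ q6
  q4 = d.0 | c.(0 + 0 + b.0) has moves —c→ q7, —d→ q8
  q5 = a.d.0 | (0 + 0 + b.0) has moves —a→ q7, —b→ q9
  q6 = a.a.d.0 | 0 has moves —a→ q9
  q7 = d.0 | (0 + 0 + b.0) has moves —b→ q10, —d→ q11
  q8 = 0 | c.(0 + 0 + b.0) has moves —c→ q11
  q9 = a.d.0 | 0 has moves —a→ q10
  q10 = d.0 | 0 has moves —d→ q12
  q11 = 0 | (0 + 0 + b.0) has moves —b→ q12
  q12 = 0 | 0 has moves (no moves)
Executing bcc from P (initial set {p0}):
  step 1 (b): {p1}
  step 2 (c): {p2, p3}
  step 3 (c): {p5}
  P completes σ.
Executing bcc from Q (initial set {q0}):
  step 1 (b): {q1}
  step 2 (c): {q3}
  step 3 (c): no successor for Q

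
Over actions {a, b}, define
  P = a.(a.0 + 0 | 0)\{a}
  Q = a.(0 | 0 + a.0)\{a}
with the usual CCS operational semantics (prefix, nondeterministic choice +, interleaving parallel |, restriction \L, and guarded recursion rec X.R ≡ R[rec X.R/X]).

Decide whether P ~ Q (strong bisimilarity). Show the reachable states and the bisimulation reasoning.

bisimilar

LTS(P): 2 reachable states
  m0 = a.(a.0 + 0 | 0)\{a} has moves --a--▸ m1
  m1 = (a.0 + 0 | 0)\{a} has moves stopped
LTS(Q): 2 reachable states
  n0 = a.(0 | 0 + a.0)\{a} has moves --a--▸ n1
  n1 = (0 | 0 + a.0)\{a} has moves stopped
Partition-refinement fixed point:
  B0 = {m0, n0}
  B1 = {m1, n1}
m0 ∈ B0, n0 ∈ B0 → same block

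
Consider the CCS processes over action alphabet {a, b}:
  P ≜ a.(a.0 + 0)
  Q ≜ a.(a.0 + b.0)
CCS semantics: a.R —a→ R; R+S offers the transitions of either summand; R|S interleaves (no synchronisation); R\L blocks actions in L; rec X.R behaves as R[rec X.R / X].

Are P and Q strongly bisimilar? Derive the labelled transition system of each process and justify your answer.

NO

P's transition system — 3 states:
  s0 = a.(a.0 + 0) :: =a=> s1
  s1 = a.0 + 0 :: =a=> s2
  s2 = 0 :: ∅
Q's transition system — 3 states:
  t0 = a.(a.0 + b.0) :: =a=> t1
  t1 = a.0 + b.0 :: =a=> t2, =b=> t2
  t2 = 0 :: ∅
Coarsest stable partition (strong bisimilarity classes):
  B0 = {s0}
  B1 = {s1}
  B2 = {s2, t2}
  B3 = {t0}
  B4 = {t1}
s0 ∈ B0, t0 ∈ B3 → different blocks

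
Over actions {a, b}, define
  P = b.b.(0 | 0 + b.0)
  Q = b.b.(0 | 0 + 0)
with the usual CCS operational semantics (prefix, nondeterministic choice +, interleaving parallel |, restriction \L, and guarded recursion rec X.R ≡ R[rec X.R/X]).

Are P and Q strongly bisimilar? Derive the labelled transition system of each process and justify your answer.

P's transition system — 4 states:
  p0 = b.b.(0 | 0 + b.0) :: —b→ p1
  p1 = b.(0 | 0 + b.0) :: —b→ p2
  p2 = 0 | 0 + b.0 :: —b→ p3
  p3 = 0 :: ∅
Q's transition system — 3 states:
  q0 = b.b.(0 | 0 + 0) :: —b→ q1
  q1 = b.(0 | 0 + 0) :: —b→ q2
  q2 = 0 | 0 + 0 :: ∅
Coarsest stable partition (strong bisimilarity classes):
  B0 = {p0}
  B1 = {p1, q0}
  B2 = {p2, q1}
  B3 = {p3, q2}
p0 ∈ B0, q0 ∈ B1 → different blocks

P ≁ Q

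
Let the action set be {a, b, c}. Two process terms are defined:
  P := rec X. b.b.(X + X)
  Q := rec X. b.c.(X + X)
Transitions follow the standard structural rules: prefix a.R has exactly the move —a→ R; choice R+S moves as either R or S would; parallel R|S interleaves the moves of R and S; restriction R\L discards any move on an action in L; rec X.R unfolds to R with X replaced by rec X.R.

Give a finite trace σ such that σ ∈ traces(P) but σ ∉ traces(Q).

bb

LTS(P): 3 reachable states
  u0 = rec X. b.b.(X + X) ⊢ =b=> u1
  u1 = b.((rec X. b.b.(X + X)) + (rec X. b.b.(X + X))) ⊢ =b=> u2
  u2 = (rec X. b.b.(X + X)) + (rec X. b.b.(X + X)) ⊢ =b=> u1
LTS(Q): 3 reachable states
  v0 = rec X. b.c.(X + X) ⊢ =b=> v1
  v1 = c.((rec X. b.c.(X + X)) + (rec X. b.c.(X + X))) ⊢ =c=> v2
  v2 = (rec X. b.c.(X + X)) + (rec X. b.c.(X + X)) ⊢ =b=> v1
Trace ⟨bb⟩ through P, begin at {u0}:
  after b @ step 1: {u1}
  after b @ step 2: {u2}
  — P admits the full trace.
Trace ⟨bb⟩ through Q, begin at {v0}:
  after b @ step 1: {v1}
  after b @ step 2: ∅ (Q stuck)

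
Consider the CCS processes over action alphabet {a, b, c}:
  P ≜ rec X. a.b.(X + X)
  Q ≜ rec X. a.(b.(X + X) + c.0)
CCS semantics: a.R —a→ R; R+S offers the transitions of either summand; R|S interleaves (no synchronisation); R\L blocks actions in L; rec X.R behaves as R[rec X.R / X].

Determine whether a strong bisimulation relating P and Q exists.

P's transition system — 3 states:
  p0 = rec X. a.b.(X + X) has moves =a=> p1
  p1 = b.((rec X. a.b.(X + X)) + (rec X. a.b.(X + X))) has moves =b=> p2
  p2 = (rec X. a.b.(X + X)) + (rec X. a.b.(X + X)) has moves =a=> p1
Q's transition system — 4 states:
  q0 = rec X. a.(b.(X + X) + c.0) has moves =a=> q1
  q1 = b.((rec X. a.(b.(X + X) + c.0)) + (rec X. a.(b.(X + X) + c.0))) + c.0 has moves =b=> q2, =c=> q3
  q2 = (rec X. a.(b.(X + X) + c.0)) + (rec X. a.(b.(X + X) + c.0)) has moves =a=> q1
  q3 = 0 has moves ∅
Bisimilarity quotient blocks:
  B0 = {p0, p2}
  B1 = {p1}
  B2 = {q0, q2}
  B3 = {q1}
  B4 = {q3}
p0 ∈ B0, q0 ∈ B2 → different blocks

not bisimilar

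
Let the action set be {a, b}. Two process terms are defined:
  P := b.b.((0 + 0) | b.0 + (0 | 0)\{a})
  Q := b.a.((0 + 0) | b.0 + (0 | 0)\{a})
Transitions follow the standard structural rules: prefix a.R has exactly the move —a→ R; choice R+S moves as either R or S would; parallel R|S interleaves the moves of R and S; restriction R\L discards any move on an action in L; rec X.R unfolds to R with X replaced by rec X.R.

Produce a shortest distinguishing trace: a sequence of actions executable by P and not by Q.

bb

P's transition system — 4 states:
  p0 = b.b.((0 + 0) | b.0 + (0 | 0)\{a}) → -b-> p1
  p1 = b.((0 + 0) | b.0 + (0 | 0)\{a}) → -b-> p2
  p2 = (0 + 0) | b.0 + (0 | 0)\{a} → -b-> p3
  p3 = (0 + 0) | 0 → (no moves)
Q's transition system — 4 states:
  q0 = b.a.((0 + 0) | b.0 + (0 | 0)\{a}) → -b-> q1
  q1 = a.((0 + 0) | b.0 + (0 | 0)\{a}) → -a-> q2
  q2 = (0 + 0) | b.0 + (0 | 0)\{a} → -b-> q3
  q3 = (0 + 0) | 0 → (no moves)
Executing bb from P (initial set {p0}):
  step 1 (b): {p1}
  step 2 (b): {p2}
  ✓ P
Executing bb from Q (initial set {q0}):
  step 1 (b): {q1}
  step 2 (b): ∅  — Q cannot continue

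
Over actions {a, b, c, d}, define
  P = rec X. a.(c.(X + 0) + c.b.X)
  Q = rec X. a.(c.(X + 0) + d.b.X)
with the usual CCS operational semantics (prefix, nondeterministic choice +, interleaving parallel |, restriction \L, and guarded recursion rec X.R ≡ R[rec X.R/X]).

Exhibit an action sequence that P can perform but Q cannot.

Reachable graph of P (4 states):
  u0 = rec X. a.(c.(X + 0) + c.b.X) :: =a=> u1
  u1 = c.((rec X. a.(c.(X + 0) + c.b.X)) + 0) + c.b.(rec X. a.(c.(X + 0) + c.b.X)) :: =c=> u2, =c=> u3
  u2 = (rec X. a.(c.(X + 0) + c.b.X)) + 0 :: =a=> u1
  u3 = b.(rec X. a.(c.(X + 0) + c.b.X)) :: =b=> u0
Reachable graph of Q (4 states):
  v0 = rec X. a.(c.(X + 0) + d.b.X) :: =a=> v1
  v1 = c.((rec X. a.(c.(X + 0) + d.b.X)) + 0) + d.b.(rec X. a.(c.(X + 0) + d.b.X)) :: =c=> v2, =d=> v3
  v2 = (rec X. a.(c.(X + 0) + d.b.X)) + 0 :: =a=> v1
  v3 = b.(rec X. a.(c.(X + 0) + d.b.X)) :: =b=> v0
Executing acb from P (initial set {u0}):
  [1] a ⇒ {u1}
  [2] c ⇒ {u2, u3}
  [3] b ⇒ {u0}
  ✓ P
Executing acb from Q (initial set {v0}):
  [1] a ⇒ {v1}
  [2] c ⇒ {v2}
  [3] b ⇒ no successor for Q

acb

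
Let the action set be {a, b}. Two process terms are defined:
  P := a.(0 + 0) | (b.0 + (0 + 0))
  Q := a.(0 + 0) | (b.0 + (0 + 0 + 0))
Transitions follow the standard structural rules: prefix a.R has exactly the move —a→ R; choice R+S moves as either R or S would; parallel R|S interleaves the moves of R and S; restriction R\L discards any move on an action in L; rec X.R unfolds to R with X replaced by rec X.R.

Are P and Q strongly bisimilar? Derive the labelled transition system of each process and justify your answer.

YES

Reachable graph of P (4 states):
  p0 = a.(0 + 0) | (b.0 + (0 + 0)) ⊢ ··a··> p1, ··b··> p2
  p1 = (0 + 0) | (b.0 + (0 + 0)) ⊢ ··b··> p3
  p2 = a.(0 + 0) | 0 ⊢ ··a··> p3
  p3 = (0 + 0) | 0 ⊢ (no moves)
Reachable graph of Q (4 states):
  q0 = a.(0 + 0) | (b.0 + (0 + 0 + 0)) ⊢ ··a··> q1, ··b··> q2
  q1 = (0 + 0) | (b.0 + (0 + 0 + 0)) ⊢ ··b··> q3
  q2 = a.(0 + 0) | 0 ⊢ ··a··> q3
  q3 = (0 + 0) | 0 ⊢ (no moves)
Partition-refinement fixed point:
  B0 = {p0, q0}
  B1 = {p1, q1}
  B2 = {p3, q3}
  B3 = {p2, q2}
p0 ∈ B0, q0 ∈ B0 → same block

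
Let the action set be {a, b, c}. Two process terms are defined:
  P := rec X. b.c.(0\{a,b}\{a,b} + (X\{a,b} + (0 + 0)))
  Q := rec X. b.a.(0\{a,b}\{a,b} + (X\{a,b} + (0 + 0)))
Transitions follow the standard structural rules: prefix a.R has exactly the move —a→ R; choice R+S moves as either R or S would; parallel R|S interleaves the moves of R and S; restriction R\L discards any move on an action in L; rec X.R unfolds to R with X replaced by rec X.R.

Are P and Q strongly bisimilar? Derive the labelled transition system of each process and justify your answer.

P's transition system — 3 states:
  m0 = rec X. b.c.(0\{a,b}\{a,b} + (X\{a,b} + (0 + 0))) ⊢ -b-> m1
  m1 = c.(0\{a,b}\{a,b} + ((rec X. b.c.(0\{a,b}\{a,b} + (X\{a,b} + (0 + 0))))\{a,b} + (0 + 0))) ⊢ -c-> m2
  m2 = 0\{a,b}\{a,b} + ((rec X. b.c.(0\{a,b}\{a,b} + (X\{a,b} + (0 + 0))))\{a,b} + (0 + 0)) ⊢ deadlocked
Q's transition system — 3 states:
  n0 = rec X. b.a.(0\{a,b}\{a,b} + (X\{a,b} + (0 + 0))) ⊢ -b-> n1
  n1 = a.(0\{a,b}\{a,b} + ((rec X. b.a.(0\{a,b}\{a,b} + (X\{a,b} + (0 + 0))))\{a,b} + (0 + 0))) ⊢ -a-> n2
  n2 = 0\{a,b}\{a,b} + ((rec X. b.a.(0\{a,b}\{a,b} + (X\{a,b} + (0 + 0))))\{a,b} + (0 + 0)) ⊢ deadlocked
Bisimilarity quotient blocks:
  B0 = {m0}
  B1 = {m1}
  B2 = {m2, n2}
  B3 = {n0}
  B4 = {n1}
m0 ∈ B0, n0 ∈ B3 → different blocks

P ≁ Q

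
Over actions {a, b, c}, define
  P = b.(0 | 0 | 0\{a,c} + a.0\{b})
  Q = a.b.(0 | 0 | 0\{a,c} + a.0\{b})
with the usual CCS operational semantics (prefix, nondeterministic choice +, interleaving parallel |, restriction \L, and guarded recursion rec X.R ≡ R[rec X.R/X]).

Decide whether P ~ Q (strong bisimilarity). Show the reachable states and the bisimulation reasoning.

Reachable graph of P (3 states):
  m0 = b.(0 | 0 | 0\{a,c} + a.0\{b}) :: =b=> m1
  m1 = 0 | 0 | 0\{a,c} + a.0\{b} :: =a=> m2
  m2 = 0\{b} :: stopped
Reachable graph of Q (4 states):
  n0 = a.b.(0 | 0 | 0\{a,c} + a.0\{b}) :: =a=> n1
  n1 = b.(0 | 0 | 0\{a,c} + a.0\{b}) :: =b=> n2
  n2 = 0 | 0 | 0\{a,c} + a.0\{b} :: =a=> n3
  n3 = 0\{b} :: stopped
Coarsest stable partition (strong bisimilarity classes):
  B0 = {m0, n1}
  B1 = {m1, n2}
  B2 = {m2, n3}
  B3 = {n0}
m0 ∈ B0, n0 ∈ B3 → different blocks

not bisimilar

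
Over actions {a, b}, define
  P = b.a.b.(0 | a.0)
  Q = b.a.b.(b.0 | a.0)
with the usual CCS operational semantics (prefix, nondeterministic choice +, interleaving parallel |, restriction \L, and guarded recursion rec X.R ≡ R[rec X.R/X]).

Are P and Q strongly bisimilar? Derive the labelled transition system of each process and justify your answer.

Reachable graph of P (5 states):
  u0 = b.a.b.(0 | a.0) → --b--▸ u1
  u1 = a.b.(0 | a.0) → --a--▸ u2
  u2 = b.(0 | a.0) → --b--▸ u3
  u3 = 0 | a.0 → --a--▸ u4
  u4 = 0 | 0 → deadlocked
Reachable graph of Q (7 states):
  v0 = b.a.b.(b.0 | a.0) → --b--▸ v1
  v1 = a.b.(b.0 | a.0) → --a--▸ v2
  v2 = b.(b.0 | a.0) → --b--▸ v3
  v3 = b.0 | a.0 → --a--▸ v4, --b--▸ v5
  v4 = b.0 | 0 → --b--▸ v6
  v5 = 0 | a.0 → --a--▸ v6
  v6 = 0 | 0 → deadlocked
Bisimilarity quotient blocks:
  B0 = {u0}
  B1 = {u1}
  B2 = {u2}
  B3 = {u3, v5}
  B4 = {u4, v6}
  B5 = {v0}
  B6 = {v1}
  B7 = {v2}
  B8 = {v3}
  B9 = {v4}
u0 ∈ B0, v0 ∈ B5 → different blocks

P ≁ Q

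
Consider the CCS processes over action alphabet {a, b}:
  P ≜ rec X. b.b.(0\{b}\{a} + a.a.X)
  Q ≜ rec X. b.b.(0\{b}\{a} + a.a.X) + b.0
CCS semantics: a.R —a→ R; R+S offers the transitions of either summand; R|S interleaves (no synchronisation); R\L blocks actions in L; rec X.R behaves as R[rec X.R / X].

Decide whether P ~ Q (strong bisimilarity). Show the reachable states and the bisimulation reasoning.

P ≁ Q

P's transition system — 4 states:
  m0 = rec X. b.b.(0\{b}\{a} + a.a.X) | -b-> m1
  m1 = b.(0\{b}\{a} + a.a.(rec X. b.b.(0\{b}\{a} + a.a.X))) | -b-> m2
  m2 = 0\{b}\{a} + a.a.(rec X. b.b.(0\{b}\{a} + a.a.X)) | -a-> m3
  m3 = a.(rec X. b.b.(0\{b}\{a} + a.a.X)) | -a-> m0
Q's transition system — 5 states:
  n0 = rec X. b.b.(0\{b}\{a} + a.a.X) + b.0 | -b-> n1, -b-> n2
  n1 = 0 | ·
  n2 = b.(0\{b}\{a} + a.a.(rec X. b.b.(0\{b}\{a} + a.a.X) + b.0)) | -b-> n3
  n3 = 0\{b}\{a} + a.a.(rec X. b.b.(0\{b}\{a} + a.a.X) + b.0) | -a-> n4
  n4 = a.(rec X. b.b.(0\{b}\{a} + a.a.X) + b.0) | -a-> n0
Bisimilarity quotient blocks:
  B0 = {m0}
  B1 = {m1}
  B2 = {m2}
  B3 = {m3}
  B4 = {n0}
  B5 = {n2}
  B6 = {n3}
  B7 = {n4}
  B8 = {n1}
m0 ∈ B0, n0 ∈ B4 → different blocks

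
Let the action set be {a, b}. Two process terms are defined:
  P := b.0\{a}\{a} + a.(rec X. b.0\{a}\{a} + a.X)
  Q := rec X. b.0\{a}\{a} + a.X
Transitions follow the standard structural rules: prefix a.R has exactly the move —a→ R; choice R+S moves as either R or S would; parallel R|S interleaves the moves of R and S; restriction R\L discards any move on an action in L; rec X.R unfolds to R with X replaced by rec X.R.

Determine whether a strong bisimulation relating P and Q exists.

P ~ Q

P's transition system — 3 states:
  p0 = b.0\{a}\{a} + a.(rec X. b.0\{a}\{a} + a.X) → --a--▸ p1, --b--▸ p2
  p1 = rec X. b.0\{a}\{a} + a.X → --a--▸ p1, --b--▸ p2
  p2 = 0\{a}\{a} → ∅
Q's transition system — 2 states:
  q0 = rec X. b.0\{a}\{a} + a.X → --a--▸ q0, --b--▸ q1
  q1 = 0\{a}\{a} → ∅
Coarsest stable partition (strong bisimilarity classes):
  B0 = {p0, p1, q0}
  B1 = {p2, q1}
p0 ∈ B0, q0 ∈ B0 → same block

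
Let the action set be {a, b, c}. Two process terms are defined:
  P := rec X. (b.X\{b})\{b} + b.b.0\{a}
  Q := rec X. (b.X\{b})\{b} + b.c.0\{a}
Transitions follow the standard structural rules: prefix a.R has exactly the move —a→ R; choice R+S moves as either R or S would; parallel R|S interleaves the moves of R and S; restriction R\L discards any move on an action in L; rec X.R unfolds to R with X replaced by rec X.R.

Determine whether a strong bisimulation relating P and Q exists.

not bisimilar

P's transition system — 3 states:
  p0 = rec X. (b.X\{b})\{b} + b.b.0\{a} | --b--▸ p1
  p1 = b.0\{a} | --b--▸ p2
  p2 = 0\{a} | ·
Q's transition system — 3 states:
  q0 = rec X. (b.X\{b})\{b} + b.c.0\{a} | --b--▸ q1
  q1 = c.0\{a} | --c--▸ q2
  q2 = 0\{a} | ·
Coarsest stable partition (strong bisimilarity classes):
  B0 = {p0}
  B1 = {p1}
  B2 = {p2, q2}
  B3 = {q0}
  B4 = {q1}
p0 ∈ B0, q0 ∈ B3 → different blocks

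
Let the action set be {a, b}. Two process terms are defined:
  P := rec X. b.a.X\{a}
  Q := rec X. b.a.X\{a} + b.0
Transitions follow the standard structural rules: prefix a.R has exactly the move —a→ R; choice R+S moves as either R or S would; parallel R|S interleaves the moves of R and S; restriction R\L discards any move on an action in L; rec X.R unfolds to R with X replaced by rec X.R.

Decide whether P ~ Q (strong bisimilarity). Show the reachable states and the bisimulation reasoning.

NO

LTS(P): 4 reachable states
  u0 = rec X. b.a.X\{a} | ··b··> u1
  u1 = a.(rec X. b.a.X\{a})\{a} | ··a··> u2
  u2 = (rec X. b.a.X\{a})\{a} | ··b··> u3
  u3 = (a.(rec X. b.a.X\{a})\{a})\{a} | deadlocked
LTS(Q): 6 reachable states
  v0 = rec X. b.a.X\{a} + b.0 | ··b··> v1, ··b··> v2
  v1 = 0 | deadlocked
  v2 = a.(rec X. b.a.X\{a} + b.0)\{a} | ··a··> v3
  v3 = (rec X. b.a.X\{a} + b.0)\{a} | ··b··> v4, ··b··> v5
  v4 = (a.(rec X. b.a.X\{a} + b.0)\{a})\{a} | deadlocked
  v5 = 0\{a} | deadlocked
Partition-refinement fixed point:
  B0 = {u0}
  B1 = {u1, v2}
  B2 = {u2, v3}
  B3 = {u3, v1, v4, v5}
  B4 = {v0}
u0 ∈ B0, v0 ∈ B4 → different blocks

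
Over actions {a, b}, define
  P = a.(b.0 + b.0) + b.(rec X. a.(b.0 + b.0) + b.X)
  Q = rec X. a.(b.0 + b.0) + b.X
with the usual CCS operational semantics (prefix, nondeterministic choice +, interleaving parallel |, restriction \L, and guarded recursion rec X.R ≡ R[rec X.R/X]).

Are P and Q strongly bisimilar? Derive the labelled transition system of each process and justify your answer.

P's transition system — 4 states:
  u0 = a.(b.0 + b.0) + b.(rec X. a.(b.0 + b.0) + b.X) | --a--▸ u1, --b--▸ u2
  u1 = b.0 + b.0 | --b--▸ u3
  u2 = rec X. a.(b.0 + b.0) + b.X | --a--▸ u1, --b--▸ u2
  u3 = 0 | deadlocked
Q's transition system — 3 states:
  v0 = rec X. a.(b.0 + b.0) + b.X | --a--▸ v1, --b--▸ v0
  v1 = b.0 + b.0 | --b--▸ v2
  v2 = 0 | deadlocked
Bisimilarity quotient blocks:
  B0 = {u0, u2, v0}
  B1 = {u1, v1}
  B2 = {u3, v2}
u0 ∈ B0, v0 ∈ B0 → same block

YES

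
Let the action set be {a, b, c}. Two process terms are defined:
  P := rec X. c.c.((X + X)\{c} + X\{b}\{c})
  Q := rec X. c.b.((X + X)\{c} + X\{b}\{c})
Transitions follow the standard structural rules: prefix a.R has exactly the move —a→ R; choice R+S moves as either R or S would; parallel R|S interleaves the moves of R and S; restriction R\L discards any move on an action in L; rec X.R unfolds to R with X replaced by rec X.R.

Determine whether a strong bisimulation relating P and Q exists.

LTS(P): 3 reachable states
  p0 = rec X. c.c.((X + X)\{c} + X\{b}\{c}) → —c→ p1
  p1 = c.(((rec X. c.c.((X + X)\{c} + X\{b}\{c})) + (rec X. c.c.((X + X)\{c} + X\{b}\{c})))\{c} + (rec X. c.c.((X + X)\{c} + X\{b}\{c}))\{b}\{c}) → —c→ p2
  p2 = ((rec X. c.c.((X + X)\{c} + X\{b}\{c})) + (rec X. c.c.((X + X)\{c} + X\{b}\{c})))\{c} + (rec X. c.c.((X + X)\{c} + X\{b}\{c}))\{b}\{c} → (no moves)
LTS(Q): 3 reachable states
  q0 = rec X. c.b.((X + X)\{c} + X\{b}\{c}) → —c→ q1
  q1 = b.(((rec X. c.b.((X + X)\{c} + X\{b}\{c})) + (rec X. c.b.((X + X)\{c} + X\{b}\{c})))\{c} + (rec X. c.b.((X + X)\{c} + X\{b}\{c}))\{b}\{c}) → —b→ q2
  q2 = ((rec X. c.b.((X + X)\{c} + X\{b}\{c})) + (rec X. c.b.((X + X)\{c} + X\{b}\{c})))\{c} + (rec X. c.b.((X + X)\{c} + X\{b}\{c}))\{b}\{c} → (no moves)
Coarsest stable partition (strong bisimilarity classes):
  B0 = {p0}
  B1 = {p1}
  B2 = {p2, q2}
  B3 = {q0}
  B4 = {q1}
p0 ∈ B0, q0 ∈ B3 → different blocks

P ≁ Q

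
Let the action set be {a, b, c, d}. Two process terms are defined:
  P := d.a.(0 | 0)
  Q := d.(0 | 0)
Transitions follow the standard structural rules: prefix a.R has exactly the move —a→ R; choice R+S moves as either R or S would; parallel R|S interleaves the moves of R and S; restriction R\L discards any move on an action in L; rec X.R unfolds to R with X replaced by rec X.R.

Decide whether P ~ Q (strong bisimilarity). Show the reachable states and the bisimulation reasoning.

Reachable graph of P (3 states):
  m0 = d.a.(0 | 0) ⊢ --d--▸ m1
  m1 = a.(0 | 0) ⊢ --a--▸ m2
  m2 = 0 | 0 ⊢ ·
Reachable graph of Q (2 states):
  n0 = d.(0 | 0) ⊢ --d--▸ n1
  n1 = 0 | 0 ⊢ ·
Bisimilarity quotient blocks:
  B0 = {m0}
  B1 = {m1}
  B2 = {m2, n1}
  B3 = {n0}
m0 ∈ B0, n0 ∈ B3 → different blocks

P ≁ Q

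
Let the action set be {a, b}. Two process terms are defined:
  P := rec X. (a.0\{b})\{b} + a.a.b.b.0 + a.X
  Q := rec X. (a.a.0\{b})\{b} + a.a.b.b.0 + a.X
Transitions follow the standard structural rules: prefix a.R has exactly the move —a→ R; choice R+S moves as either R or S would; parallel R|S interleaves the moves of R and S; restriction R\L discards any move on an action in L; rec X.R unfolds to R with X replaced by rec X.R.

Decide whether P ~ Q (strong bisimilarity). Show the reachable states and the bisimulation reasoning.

LTS(P): 6 reachable states
  s0 = rec X. (a.0\{b})\{b} + a.a.b.b.0 + a.X → --a--▸ s0, --a--▸ s1, --a--▸ s2
  s1 = 0\{b}\{b} → ·
  s2 = a.b.b.0 → --a--▸ s3
  s3 = b.b.0 → --b--▸ s4
  s4 = b.0 → --b--▸ s5
  s5 = 0 → ·
LTS(Q): 7 reachable states
  t0 = rec X. (a.a.0\{b})\{b} + a.a.b.b.0 + a.X → --a--▸ t0, --a--▸ t1, --a--▸ t2
  t1 = (a.0\{b})\{b} → --a--▸ t3
  t2 = a.b.b.0 → --a--▸ t4
  t3 = 0\{b}\{b} → ·
  t4 = b.b.0 → --b--▸ t5
  t5 = b.0 → --b--▸ t6
  t6 = 0 → ·
Coarsest stable partition (strong bisimilarity classes):
  B0 = {s0}
  B1 = {s2, t2}
  B2 = {s3, t4}
  B3 = {s4, t5}
  B4 = {s1, s5, t3, t6}
  B5 = {t0}
  B6 = {t1}
s0 ∈ B0, t0 ∈ B5 → different blocks

P ≁ Q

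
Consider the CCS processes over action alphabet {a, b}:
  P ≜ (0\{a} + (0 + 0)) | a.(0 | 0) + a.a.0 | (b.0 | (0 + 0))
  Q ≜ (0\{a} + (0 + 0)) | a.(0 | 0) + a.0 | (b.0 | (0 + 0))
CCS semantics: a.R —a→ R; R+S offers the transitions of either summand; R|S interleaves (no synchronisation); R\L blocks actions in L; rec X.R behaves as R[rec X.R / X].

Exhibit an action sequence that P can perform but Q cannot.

aa

P's transition system — 7 states:
  m0 = (0\{a} + (0 + 0)) | a.(0 | 0) + a.a.0 | (b.0 | (0 + 0)) :: —a→ m1, —a→ m2, —b→ m3
  m1 = (0\{a} + (0 + 0)) | (0 | 0) :: (no moves)
  m2 = a.0 | (b.0 | (0 + 0)) :: —a→ m4, —b→ m5
  m3 = a.a.0 | (0 | (0 + 0)) :: —a→ m5
  m4 = 0 | (b.0 | (0 + 0)) :: —b→ m6
  m5 = a.0 | (0 | (0 + 0)) :: —a→ m6
  m6 = 0 | (0 | (0 + 0)) :: (no moves)
Q's transition system — 5 states:
  n0 = (0\{a} + (0 + 0)) | a.(0 | 0) + a.0 | (b.0 | (0 + 0)) :: —a→ n1, —a→ n2, —b→ n3
  n1 = (0\{a} + (0 + 0)) | (0 | 0) :: (no moves)
  n2 = 0 | (b.0 | (0 + 0)) :: —b→ n4
  n3 = a.0 | (0 | (0 + 0)) :: —a→ n4
  n4 = 0 | (0 | (0 + 0)) :: (no moves)
Run σ = ⟨aa⟩ on P: start {m0}
  [1] a ⇒ {m1, m2}
  [2] a ⇒ {m4}
  P completes σ.
Run σ = ⟨aa⟩ on Q: start {n0}
  [1] a ⇒ {n1, n2}
  [2] a ⇒ ∅  — Q cannot continue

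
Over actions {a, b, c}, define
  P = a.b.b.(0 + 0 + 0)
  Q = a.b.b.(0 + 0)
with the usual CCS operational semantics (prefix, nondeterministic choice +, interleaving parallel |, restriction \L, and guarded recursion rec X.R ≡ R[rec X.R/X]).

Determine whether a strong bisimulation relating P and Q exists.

Reachable graph of P (4 states):
  p0 = a.b.b.(0 + 0 + 0) | ··a··> p1
  p1 = b.b.(0 + 0 + 0) | ··b··> p2
  p2 = b.(0 + 0 + 0) | ··b··> p3
  p3 = 0 + 0 + 0 | deadlocked
Reachable graph of Q (4 states):
  q0 = a.b.b.(0 + 0) | ··a··> q1
  q1 = b.b.(0 + 0) | ··b··> q2
  q2 = b.(0 + 0) | ··b··> q3
  q3 = 0 + 0 | deadlocked
Bisimilarity quotient blocks:
  B0 = {p0, q0}
  B1 = {p1, q1}
  B2 = {p2, q2}
  B3 = {p3, q3}
p0 ∈ B0, q0 ∈ B0 → same block

P ~ Q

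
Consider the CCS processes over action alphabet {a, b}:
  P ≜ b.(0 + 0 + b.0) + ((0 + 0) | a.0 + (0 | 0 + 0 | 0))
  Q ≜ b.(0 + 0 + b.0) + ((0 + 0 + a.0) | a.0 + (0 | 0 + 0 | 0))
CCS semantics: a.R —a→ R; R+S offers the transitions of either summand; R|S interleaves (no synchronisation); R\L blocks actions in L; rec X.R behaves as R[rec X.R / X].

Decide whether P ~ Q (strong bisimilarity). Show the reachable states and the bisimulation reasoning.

NO

LTS(P): 4 reachable states
  p0 = b.(0 + 0 + b.0) + ((0 + 0) | a.0 + (0 | 0 + 0 | 0)) :: --a--▸ p1, --b--▸ p2
  p1 = (0 + 0) | 0 :: ·
  p2 = 0 + 0 + b.0 :: --b--▸ p3
  p3 = 0 :: ·
LTS(Q): 6 reachable states
  q0 = b.(0 + 0 + b.0) + ((0 + 0 + a.0) | a.0 + (0 | 0 + 0 | 0)) :: --a--▸ q1, --a--▸ q2, --b--▸ q3
  q1 = (0 + 0 + a.0) | 0 :: --a--▸ q4
  q2 = 0 | a.0 :: --a--▸ q4
  q3 = 0 + 0 + b.0 :: --b--▸ q5
  q4 = 0 | 0 :: ·
  q5 = 0 :: ·
Bisimilarity quotient blocks:
  B0 = {p0}
  B1 = {p1, p3, q4, q5}
  B2 = {p2, q3}
  B3 = {q0}
  B4 = {q1, q2}
p0 ∈ B0, q0 ∈ B3 → different blocks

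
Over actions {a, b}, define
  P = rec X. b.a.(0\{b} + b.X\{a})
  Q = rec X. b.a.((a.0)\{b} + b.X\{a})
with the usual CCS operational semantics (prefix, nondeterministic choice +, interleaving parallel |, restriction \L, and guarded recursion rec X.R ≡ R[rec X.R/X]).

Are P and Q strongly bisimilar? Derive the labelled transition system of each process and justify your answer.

Reachable graph of P (5 states):
  p0 = rec X. b.a.(0\{b} + b.X\{a}) ⊢ -b-> p1
  p1 = a.(0\{b} + b.(rec X. b.a.(0\{b} + b.X\{a}))\{a}) ⊢ -a-> p2
  p2 = 0\{b} + b.(rec X. b.a.(0\{b} + b.X\{a}))\{a} ⊢ -b-> p3
  p3 = (rec X. b.a.(0\{b} + b.X\{a}))\{a} ⊢ -b-> p4
  p4 = (a.(0\{b} + b.(rec X. b.a.(0\{b} + b.X\{a}))\{a}))\{a} ⊢ (no moves)
Reachable graph of Q (6 states):
  q0 = rec X. b.a.((a.0)\{b} + b.X\{a}) ⊢ -b-> q1
  q1 = a.((a.0)\{b} + b.(rec X. b.a.((a.0)\{b} + b.X\{a}))\{a}) ⊢ -a-> q2
  q2 = (a.0)\{b} + b.(rec X. b.a.((a.0)\{b} + b.X\{a}))\{a} ⊢ -a-> q3, -b-> q4
  q3 = 0\{b} ⊢ (no moves)
  q4 = (rec X. b.a.((a.0)\{b} + b.X\{a}))\{a} ⊢ -b-> q5
  q5 = (a.((a.0)\{b} + b.(rec X. b.a.((a.0)\{b} + b.X\{a}))\{a}))\{a} ⊢ (no moves)
Bisimilarity quotient blocks:
  B0 = {p0}
  B1 = {p1}
  B2 = {p2}
  B3 = {p3, q4}
  B4 = {p4, q3, q5}
  B5 = {q0}
  B6 = {q1}
  B7 = {q2}
p0 ∈ B0, q0 ∈ B5 → different blocks

NO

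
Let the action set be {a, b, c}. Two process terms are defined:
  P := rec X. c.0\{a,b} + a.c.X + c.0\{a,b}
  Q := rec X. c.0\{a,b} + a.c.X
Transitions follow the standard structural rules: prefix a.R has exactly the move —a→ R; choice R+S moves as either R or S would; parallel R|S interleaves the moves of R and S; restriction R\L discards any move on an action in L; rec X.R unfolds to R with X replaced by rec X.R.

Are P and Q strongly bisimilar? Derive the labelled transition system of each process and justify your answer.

bisimilar

Reachable graph of P (3 states):
  u0 = rec X. c.0\{a,b} + a.c.X + c.0\{a,b} | —a→ u1, —c→ u2
  u1 = c.(rec X. c.0\{a,b} + a.c.X + c.0\{a,b}) | —c→ u0
  u2 = 0\{a,b} | ·
Reachable graph of Q (3 states):
  v0 = rec X. c.0\{a,b} + a.c.X | —a→ v1, —c→ v2
  v1 = c.(rec X. c.0\{a,b} + a.c.X) | —c→ v0
  v2 = 0\{a,b} | ·
Bisimilarity quotient blocks:
  B0 = {u0, v0}
  B1 = {u1, v1}
  B2 = {u2, v2}
u0 ∈ B0, v0 ∈ B0 → same block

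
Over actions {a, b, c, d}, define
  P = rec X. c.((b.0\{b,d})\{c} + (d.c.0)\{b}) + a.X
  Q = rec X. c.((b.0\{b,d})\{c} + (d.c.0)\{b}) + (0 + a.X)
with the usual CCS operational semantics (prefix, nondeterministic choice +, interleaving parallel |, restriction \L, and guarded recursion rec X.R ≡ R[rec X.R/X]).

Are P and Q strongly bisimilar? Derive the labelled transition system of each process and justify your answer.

bisimilar

Reachable graph of P (5 states):
  u0 = rec X. c.((b.0\{b,d})\{c} + (d.c.0)\{b}) + a.X | ··a··> u0, ··c··> u1
  u1 = (b.0\{b,d})\{c} + (d.c.0)\{b} | ··b··> u2, ··d··> u3
  u2 = 0\{b,d}\{c} | deadlocked
  u3 = (c.0)\{b} | ··c··> u4
  u4 = 0\{b} | deadlocked
Reachable graph of Q (5 states):
  v0 = rec X. c.((b.0\{b,d})\{c} + (d.c.0)\{b}) + (0 + a.X) | ··a··> v0, ··c··> v1
  v1 = (b.0\{b,d})\{c} + (d.c.0)\{b} | ··b··> v2, ··d··> v3
  v2 = 0\{b,d}\{c} | deadlocked
  v3 = (c.0)\{b} | ··c··> v4
  v4 = 0\{b} | deadlocked
Bisimilarity quotient blocks:
  B0 = {u0, v0}
  B1 = {u1, v1}
  B2 = {u2, u4, v2, v4}
  B3 = {u3, v3}
u0 ∈ B0, v0 ∈ B0 → same block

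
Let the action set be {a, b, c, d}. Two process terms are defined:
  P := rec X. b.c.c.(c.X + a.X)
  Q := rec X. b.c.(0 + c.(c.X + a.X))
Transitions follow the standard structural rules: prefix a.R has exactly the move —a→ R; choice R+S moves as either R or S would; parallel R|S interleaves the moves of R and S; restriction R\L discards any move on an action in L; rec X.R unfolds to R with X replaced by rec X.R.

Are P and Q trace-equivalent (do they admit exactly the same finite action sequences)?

Reachable graph of P (4 states):
  s0 = rec X. b.c.c.(c.X + a.X) has moves --b--▸ s1
  s1 = c.c.(c.(rec X. b.c.c.(c.X + a.X)) + a.(rec X. b.c.c.(c.X + a.X))) has moves --c--▸ s2
  s2 = c.(c.(rec X. b.c.c.(c.X + a.X)) + a.(rec X. b.c.c.(c.X + a.X))) has moves --c--▸ s3
  s3 = c.(rec X. b.c.c.(c.X + a.X)) + a.(rec X. b.c.c.(c.X + a.X)) has moves --a--▸ s0, --c--▸ s0
Reachable graph of Q (4 states):
  t0 = rec X. b.c.(0 + c.(c.X + a.X)) has moves --b--▸ t1
  t1 = c.(0 + c.(c.(rec X. b.c.(0 + c.(c.X + a.X))) + a.(rec X. b.c.(0 + c.(c.X + a.X))))) has moves --c--▸ t2
  t2 = 0 + c.(c.(rec X. b.c.(0 + c.(c.X + a.X))) + a.(rec X. b.c.(0 + c.(c.X + a.X)))) has moves --c--▸ t3
  t3 = c.(rec X. b.c.(0 + c.(c.X + a.X))) + a.(rec X. b.c.(0 + c.(c.X + a.X))) has moves --a--▸ t0, --c--▸ t0
Partition-refinement fixed point:
  B0 = {s0, t0}
  B1 = {s1, t1}
  B2 = {s2, t2}
  B3 = {s3, t3}
s0 ∈ B0, t0 ∈ B0 → same block
Bisimilar ⇒ trace-equivalent.

trace-equivalent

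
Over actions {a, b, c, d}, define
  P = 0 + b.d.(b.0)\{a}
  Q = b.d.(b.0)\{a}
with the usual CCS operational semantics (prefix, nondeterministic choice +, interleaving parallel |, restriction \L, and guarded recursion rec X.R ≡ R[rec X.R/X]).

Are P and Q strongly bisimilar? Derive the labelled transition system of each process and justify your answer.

P ~ Q

P's transition system — 4 states:
  s0 = 0 + b.d.(b.0)\{a} → ··b··> s1
  s1 = d.(b.0)\{a} → ··d··> s2
  s2 = (b.0)\{a} → ··b··> s3
  s3 = 0\{a} → ∅
Q's transition system — 4 states:
  t0 = b.d.(b.0)\{a} → ··b··> t1
  t1 = d.(b.0)\{a} → ··d··> t2
  t2 = (b.0)\{a} → ··b··> t3
  t3 = 0\{a} → ∅
Coarsest stable partition (strong bisimilarity classes):
  B0 = {s0, t0}
  B1 = {s1, t1}
  B2 = {s2, t2}
  B3 = {s3, t3}
s0 ∈ B0, t0 ∈ B0 → same block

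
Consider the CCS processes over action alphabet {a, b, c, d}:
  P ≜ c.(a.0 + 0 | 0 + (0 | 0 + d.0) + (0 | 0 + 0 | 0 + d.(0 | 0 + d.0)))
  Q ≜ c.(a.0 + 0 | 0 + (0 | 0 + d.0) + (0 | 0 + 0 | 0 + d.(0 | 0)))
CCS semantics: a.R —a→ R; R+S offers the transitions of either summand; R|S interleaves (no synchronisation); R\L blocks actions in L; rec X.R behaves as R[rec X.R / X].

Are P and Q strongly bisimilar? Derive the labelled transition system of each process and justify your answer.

Reachable graph of P (4 states):
  p0 = c.(a.0 + 0 | 0 + (0 | 0 + d.0) + (0 | 0 + 0 | 0 + d.(0 | 0 + d.0))) → --c--▸ p1
  p1 = a.0 + 0 | 0 + (0 | 0 + d.0) + (0 | 0 + 0 | 0 + d.(0 | 0 + d.0)) → --a--▸ p2, --d--▸ p2, --d--▸ p3
  p2 = 0 → ∅
  p3 = 0 | 0 + d.0 → --d--▸ p2
Reachable graph of Q (4 states):
  q0 = c.(a.0 + 0 | 0 + (0 | 0 + d.0) + (0 | 0 + 0 | 0 + d.(0 | 0))) → --c--▸ q1
  q1 = a.0 + 0 | 0 + (0 | 0 + d.0) + (0 | 0 + 0 | 0 + d.(0 | 0)) → --a--▸ q2, --d--▸ q2, --d--▸ q3
  q2 = 0 → ∅
  q3 = 0 | 0 → ∅
Coarsest stable partition (strong bisimilarity classes):
  B0 = {p0}
  B1 = {p1}
  B2 = {p2, q2, q3}
  B3 = {p3}
  B4 = {q0}
  B5 = {q1}
p0 ∈ B0, q0 ∈ B4 → different blocks

not bisimilar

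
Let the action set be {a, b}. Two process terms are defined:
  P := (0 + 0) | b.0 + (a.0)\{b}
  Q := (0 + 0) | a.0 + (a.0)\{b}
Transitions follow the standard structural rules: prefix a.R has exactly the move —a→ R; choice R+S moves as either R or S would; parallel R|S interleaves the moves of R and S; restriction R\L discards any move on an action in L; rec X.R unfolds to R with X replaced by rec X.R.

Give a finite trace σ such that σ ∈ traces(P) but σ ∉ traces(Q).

b

LTS(P): 3 reachable states
  u0 = (0 + 0) | b.0 + (a.0)\{b} | -a-> u1, -b-> u2
  u1 = 0\{b} | (no moves)
  u2 = (0 + 0) | 0 | (no moves)
LTS(Q): 3 reachable states
  v0 = (0 + 0) | a.0 + (a.0)\{b} | -a-> v1, -a-> v2
  v1 = (0 + 0) | 0 | (no moves)
  v2 = 0\{b} | (no moves)
Run σ = ⟨b⟩ on P: start {u0}
  after b @ step 1: {u2}
  — P admits the full trace.
Run σ = ⟨b⟩ on Q: start {v0}
  after b @ step 1: ∅  — Q cannot continue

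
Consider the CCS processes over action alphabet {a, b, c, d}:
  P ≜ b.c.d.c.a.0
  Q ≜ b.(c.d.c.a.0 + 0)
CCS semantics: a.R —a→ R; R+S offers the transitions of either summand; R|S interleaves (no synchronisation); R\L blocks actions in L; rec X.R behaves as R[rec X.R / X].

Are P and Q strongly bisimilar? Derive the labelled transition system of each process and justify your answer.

YES

P's transition system — 6 states:
  m0 = b.c.d.c.a.0 has moves --b--▸ m1
  m1 = c.d.c.a.0 has moves --c--▸ m2
  m2 = d.c.a.0 has moves --d--▸ m3
  m3 = c.a.0 has moves --c--▸ m4
  m4 = a.0 has moves --a--▸ m5
  m5 = 0 has moves ·
Q's transition system — 6 states:
  n0 = b.(c.d.c.a.0 + 0) has moves --b--▸ n1
  n1 = c.d.c.a.0 + 0 has moves --c--▸ n2
  n2 = d.c.a.0 has moves --d--▸ n3
  n3 = c.a.0 has moves --c--▸ n4
  n4 = a.0 has moves --a--▸ n5
  n5 = 0 has moves ·
Partition-refinement fixed point:
  B0 = {m0, n0}
  B1 = {m1, n1}
  B2 = {m2, n2}
  B3 = {m3, n3}
  B4 = {m4, n4}
  B5 = {m5, n5}
m0 ∈ B0, n0 ∈ B0 → same block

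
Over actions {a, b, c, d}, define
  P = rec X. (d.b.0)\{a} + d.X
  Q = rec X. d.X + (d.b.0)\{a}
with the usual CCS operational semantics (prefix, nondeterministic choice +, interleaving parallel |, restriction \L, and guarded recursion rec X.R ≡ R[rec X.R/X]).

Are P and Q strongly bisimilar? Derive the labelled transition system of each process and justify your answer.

Reachable graph of P (3 states):
  p0 = rec X. (d.b.0)\{a} + d.X :: =d=> p0, =d=> p1
  p1 = (b.0)\{a} :: =b=> p2
  p2 = 0\{a} :: (no moves)
Reachable graph of Q (3 states):
  q0 = rec X. d.X + (d.b.0)\{a} :: =d=> q0, =d=> q1
  q1 = (b.0)\{a} :: =b=> q2
  q2 = 0\{a} :: (no moves)
Coarsest stable partition (strong bisimilarity classes):
  B0 = {p0, q0}
  B1 = {p1, q1}
  B2 = {p2, q2}
p0 ∈ B0, q0 ∈ B0 → same block

YES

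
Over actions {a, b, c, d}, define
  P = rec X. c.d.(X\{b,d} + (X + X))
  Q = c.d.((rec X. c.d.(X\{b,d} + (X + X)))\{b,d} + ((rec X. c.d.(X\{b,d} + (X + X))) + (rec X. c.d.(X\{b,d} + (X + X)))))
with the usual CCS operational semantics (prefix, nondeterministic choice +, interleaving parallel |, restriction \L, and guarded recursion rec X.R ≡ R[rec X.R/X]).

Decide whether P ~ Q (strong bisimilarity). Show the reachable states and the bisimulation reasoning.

LTS(P): 4 reachable states
  s0 = rec X. c.d.(X\{b,d} + (X + X)) | —c→ s1
  s1 = d.((rec X. c.d.(X\{b,d} + (X + X)))\{b,d} + ((rec X. c.d.(X\{b,d} + (X + X))) + (rec X. c.d.(X\{b,d} + (X + X))))) | —d→ s2
  s2 = (rec X. c.d.(X\{b,d} + (X + X)))\{b,d} + ((rec X. c.d.(X\{b,d} + (X + X))) + (rec X. c.d.(X\{b,d} + (X + X)))) | —c→ s1, —c→ s3
  s3 = (d.((rec X. c.d.(X\{b,d} + (X + X)))\{b,d} + ((rec X. c.d.(X\{b,d} + (X + X))) + (rec X. c.d.(X\{b,d} + (X + X))))))\{b,d} | ·
LTS(Q): 4 reachable states
  t0 = c.d.((rec X. c.d.(X\{b,d} + (X + X)))\{b,d} + ((rec X. c.d.(X\{b,d} + (X + X))) + (rec X. c.d.(X\{b,d} + (X + X))))) | —c→ t1
  t1 = d.((rec X. c.d.(X\{b,d} + (X + X)))\{b,d} + ((rec X. c.d.(X\{b,d} + (X + X))) + (rec X. c.d.(X\{b,d} + (X + X))))) | —d→ t2
  t2 = (rec X. c.d.(X\{b,d} + (X + X)))\{b,d} + ((rec X. c.d.(X\{b,d} + (X + X))) + (rec X. c.d.(X\{b,d} + (X + X)))) | —c→ t1, —c→ t3
  t3 = (d.((rec X. c.d.(X\{b,d} + (X + X)))\{b,d} + ((rec X. c.d.(X\{b,d} + (X + X))) + (rec X. c.d.(X\{b,d} + (X + X))))))\{b,d} | ·
Bisimilarity quotient blocks:
  B0 = {s0, t0}
  B1 = {s1, t1}
  B2 = {s2, t2}
  B3 = {s3, t3}
s0 ∈ B0, t0 ∈ B0 → same block

P ~ Q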